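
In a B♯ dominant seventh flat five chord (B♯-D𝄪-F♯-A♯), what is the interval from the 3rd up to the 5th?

3rd = D𝄪; 5th = F♯.
3 letter names make it a third; at 2 semitones (a whole step narrower than major) the quality is diminished.

diminished third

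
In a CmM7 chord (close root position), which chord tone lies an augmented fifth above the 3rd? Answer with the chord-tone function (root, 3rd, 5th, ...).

The chord tones of C minor-major seventh are C-Eb-G-B.
The 3rd is Eb. An augmented fifth above Eb is B.
B is the chord's 7th.

7th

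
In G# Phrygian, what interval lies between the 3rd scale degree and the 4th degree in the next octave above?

major ninth

Spelling G# Phrygian: G# A B C# D# E F#.
So we need the interval from B up to C#.
Counting 9 letters and 14 half steps from B gives a major ninth.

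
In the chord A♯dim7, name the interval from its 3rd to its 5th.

minor third

A♯ diminished seventh: A♯, C♯, E, G.
3rd = C♯; 5th = E.
C♯ up to E is 3 semitones, a half step narrower than a major third, so the interval is minor.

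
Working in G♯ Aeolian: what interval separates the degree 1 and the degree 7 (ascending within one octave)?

Spelling G♯ Aeolian: G♯ A♯ B C♯ D♯ E F♯.
That puts G♯ below F♯.
From G♯ to F♯: 10 semitones over a seventh = minor.

minor seventh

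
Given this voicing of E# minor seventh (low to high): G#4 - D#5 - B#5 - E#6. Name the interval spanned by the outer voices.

major 13th

The outer voices are G#4 and E#6.
Counting 13 letters and 21 half steps from G# gives a major thirteenth.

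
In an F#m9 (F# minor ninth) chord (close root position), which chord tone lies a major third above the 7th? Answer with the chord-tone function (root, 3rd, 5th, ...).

Spelling the chord: F#-A-C#-E-G#.
The 7th is E. A major third above E is G#.
G# is the chord's 9th.

9th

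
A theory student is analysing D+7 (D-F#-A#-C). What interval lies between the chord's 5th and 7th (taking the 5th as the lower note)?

diminished third

5th = A#; 7th = C.
3 letter names make it a third; at 2 semitones (a whole step narrower than major) the quality is diminished.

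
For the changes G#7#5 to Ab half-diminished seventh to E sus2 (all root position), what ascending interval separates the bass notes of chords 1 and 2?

diminished 2nd

The roots are G# and Ab.
2 letter names make it a second; at 0 semitones (a whole step narrower than major) the quality is diminished.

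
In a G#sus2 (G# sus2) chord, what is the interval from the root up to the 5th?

Spelling the chord: G#-A#-D#.
Root = G#; 5th = D#.
From G# to D# is 7 semitones, exactly the perfect fifth.

perfect 5th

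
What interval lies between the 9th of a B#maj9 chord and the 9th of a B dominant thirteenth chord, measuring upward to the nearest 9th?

diminished octave

The 9th of B#maj9 is C##; the 9th of B dominant thirteenth is C#.
From C## to C#: 11 semitones over an octave = diminished.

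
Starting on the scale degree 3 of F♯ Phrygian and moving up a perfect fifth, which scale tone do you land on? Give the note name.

E

The scale is F♯ G A B C♯ D E.
The scale degree 3 is A; a perfect fifth above that is E — scale degree 7.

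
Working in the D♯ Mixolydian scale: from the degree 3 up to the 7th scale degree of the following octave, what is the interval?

The scale runs D♯ E♯ F𝄪 G♯ A♯ B♯ C♯.
Degree 3 = F𝄪; scale degree 7 (up an octave) = C♯.
12 letter names make it a twelfth; at 18 semitones (a half step narrower than perfect) the quality is diminished.

diminished twelfth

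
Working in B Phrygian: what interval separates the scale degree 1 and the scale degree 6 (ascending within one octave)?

The scale runs B C D E F# G A.
The scale degree 1 is B and the 6th degree is G.
B up to G is 8 semitones, a half step narrower than a major sixth, so the interval is minor.

minor 6th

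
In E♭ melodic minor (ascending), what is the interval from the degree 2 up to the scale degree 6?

perfect fifth

E♭ melodic minor: E♭ F G♭ A♭ B♭ C D.
So we need the interval from F up to C.
Counting 5 letters and 7 half steps from F gives a perfect fifth.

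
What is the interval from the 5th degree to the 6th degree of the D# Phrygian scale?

D# phrygian: D# E F# G# A# B C#.
5th degree = A#; 6th degree = B.
2 letter names make it a second; at 1 semitone (a half step narrower than major) the quality is minor.

minor second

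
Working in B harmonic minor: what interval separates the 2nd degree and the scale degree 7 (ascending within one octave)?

The scale runs B C# D E F# G A#.
2nd degree = C#; 7th degree = A#.
Counting 6 letters and 9 half steps from C# gives a major sixth.

major 6th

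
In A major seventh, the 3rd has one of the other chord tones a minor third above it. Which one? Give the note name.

E

Amaj7 is spelled A-C♯-E-G♯.
The 3rd is C♯. A minor third above C♯ is E.
E is the chord's 5th.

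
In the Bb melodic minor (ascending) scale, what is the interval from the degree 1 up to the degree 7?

major 7th

Bb melodic minor: Bb C Db Eb F G A.
Degree 1 = Bb; 7th degree = A.
Counting 7 letters and 11 half steps from Bb gives a major seventh.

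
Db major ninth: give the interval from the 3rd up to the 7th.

Spelling the chord: Db-F-Ab-C-Eb.
So we need the interval from F up to C.
From F to C is 7 semitones, exactly the perfect fifth.

perfect fifth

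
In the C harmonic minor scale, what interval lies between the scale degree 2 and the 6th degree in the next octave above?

C harmonic minor: C D Eb F G Ab B.
That puts D below Ab.
D up to Ab is 18 semitones, a half step narrower than a perfect twelfth, so the interval is diminished.

diminished 12th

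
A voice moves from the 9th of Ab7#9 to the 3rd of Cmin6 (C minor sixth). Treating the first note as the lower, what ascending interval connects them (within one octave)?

d4

The 9th of Ab7#9 is B; the 3rd of Cmin6 (C minor sixth) is Eb.
From B to Eb: 4 semitones over a fourth = diminished.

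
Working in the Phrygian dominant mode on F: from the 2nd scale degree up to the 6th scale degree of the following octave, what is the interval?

perfect 12th

F phrygian dominant: F Gb A Bb C Db Eb.
So we need the interval from Gb up to Db.
From Gb to Db is 19 semitones, exactly the perfect twelfth.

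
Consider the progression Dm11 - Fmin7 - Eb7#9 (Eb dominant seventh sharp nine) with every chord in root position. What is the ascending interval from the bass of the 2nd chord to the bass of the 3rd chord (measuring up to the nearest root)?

minor seventh

The roots are F and Eb.
7 letter names make it a seventh; at 10 semitones (a half step narrower than major) the quality is minor.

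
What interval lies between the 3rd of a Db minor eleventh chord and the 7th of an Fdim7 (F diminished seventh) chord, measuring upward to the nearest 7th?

Db minor eleventh has Fb as its 3rd, and Fdim7 (F diminished seventh) has Ebb as its 7th.
From Fb to Ebb: 10 semitones over a seventh = minor.

minor seventh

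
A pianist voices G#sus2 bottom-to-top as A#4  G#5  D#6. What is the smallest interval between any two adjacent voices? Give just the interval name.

Adjacent intervals: A#4→G#5 = minor seventh; G#5→D#6 = perfect fifth.
The smallest is G#5 to D#6, a perfect fifth (7 semitones).

P5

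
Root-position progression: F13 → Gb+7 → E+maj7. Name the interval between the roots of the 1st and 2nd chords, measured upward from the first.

minor second

The roots are F and Gb.
F up to Gb is 1 semitone, a half step narrower than a major second, so the interval is minor.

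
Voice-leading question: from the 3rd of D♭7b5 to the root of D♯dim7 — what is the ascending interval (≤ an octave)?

augmented sixth

D♭7b5 has F as its 3rd, and D♯dim7 has D♯ as its root.
From F to D♯: 10 semitones over a sixth = augmented.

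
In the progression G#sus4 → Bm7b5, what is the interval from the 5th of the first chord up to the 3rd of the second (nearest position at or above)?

G#sus4 has D# as its 5th, and Bm7b5 has D as its 3rd.
D# up to D is 11 semitones, a half step narrower than a perfect octave, so the interval is diminished.

diminished octave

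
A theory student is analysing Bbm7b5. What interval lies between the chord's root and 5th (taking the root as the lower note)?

Spelling the chord: Bb Db Fb Ab.
So we need the interval from Bb up to Fb.
Bb up to Fb is 6 semitones, a half step narrower than a perfect fifth, so the interval is diminished.

diminished fifth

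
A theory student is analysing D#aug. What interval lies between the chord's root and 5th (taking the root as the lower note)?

D# augmented is spelled D# F## A##.
The root is D# and the 5th is A##.
From D# to A##: 8 semitones over a fifth = augmented.

augmented fifth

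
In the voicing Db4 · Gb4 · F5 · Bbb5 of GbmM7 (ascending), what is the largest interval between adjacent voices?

major 7th

Adjacent intervals: Db4→Gb4 = perfect fourth; Gb4→F5 = major seventh; F5→Bbb5 = diminished fourth.
The largest is Gb4 to F5, a major seventh (11 semitones).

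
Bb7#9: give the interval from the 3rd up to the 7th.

Bb7#9 is spelled Bb–D–F–Ab–C#.
That puts D below Ab.
5 letter names make it a fifth; at 6 semitones (a half step narrower than perfect) the quality is diminished.

diminished fifth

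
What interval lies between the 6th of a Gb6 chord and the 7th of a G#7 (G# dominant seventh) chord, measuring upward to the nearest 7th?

The 6th of Gb6 is Eb; the 7th of G#7 (G# dominant seventh) is F#.
Eb up to F# is 3 semitones, a half step wider than a major second, so the interval is augmented.

augmented second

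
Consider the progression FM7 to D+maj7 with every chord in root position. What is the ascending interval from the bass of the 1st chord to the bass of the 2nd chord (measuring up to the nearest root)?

The roots are F and D.
From F to D is 9 semitones, exactly the major sixth.

major sixth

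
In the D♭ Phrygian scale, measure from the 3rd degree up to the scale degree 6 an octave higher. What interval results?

Spelling the D♭ Phrygian scale: D♭ E𝄫 F♭ G♭ A♭ B𝄫 C♭.
The 3rd degree is F♭ and the scale degree 6 (up an octave) is B𝄫.
Counting 11 letters and 17 half steps from F♭ gives a perfect eleventh.

perfect eleventh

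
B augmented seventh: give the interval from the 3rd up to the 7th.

Baug7: B-D#-F##-A.
3rd = D#; 7th = A.
D# up to A is 6 semitones, a half step narrower than a perfect fifth, so the interval is diminished.

diminished fifth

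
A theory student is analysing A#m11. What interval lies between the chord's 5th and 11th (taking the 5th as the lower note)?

minor seventh

A#m11 (A# minor eleventh) is spelled A#-C#-E#-G#-B#-D#.
So we need the interval from E# up to D#.
From E# to D#: 10 semitones over a seventh = minor.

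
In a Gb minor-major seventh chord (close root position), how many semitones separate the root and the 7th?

11

Gbm(maj7): Gb-Bbb-Db-F.
Gb to F is a major seventh: 11 semitones.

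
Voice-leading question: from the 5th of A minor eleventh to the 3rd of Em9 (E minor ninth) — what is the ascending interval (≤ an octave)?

minor third

The 5th of A minor eleventh is E; the 3rd of Em9 (E minor ninth) is G.
From E to G: 3 semitones over a third = minor.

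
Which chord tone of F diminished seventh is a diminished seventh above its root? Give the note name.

Spelling the chord: F-A♭-C♭-E𝄫.
The root is F. A diminished seventh above F is E𝄫.
E𝄫 is the chord's 7th.

Ebb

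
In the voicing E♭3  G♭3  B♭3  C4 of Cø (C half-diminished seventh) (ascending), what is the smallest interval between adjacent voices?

Adjacent intervals: E♭3→G♭3 = minor third; G♭3→B♭3 = major third; B♭3→C4 = major second.
The smallest is B♭3 to C4, a major second (2 semitones).

major second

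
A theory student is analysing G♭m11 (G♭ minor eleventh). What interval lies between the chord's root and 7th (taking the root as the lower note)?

The chord tones of G♭m11 are G♭–B𝄫–D♭–F♭–A♭–C♭.
So we need the interval from G♭ up to F♭.
G♭ up to F♭ is 10 semitones, a half step narrower than a major seventh, so the interval is minor.

minor seventh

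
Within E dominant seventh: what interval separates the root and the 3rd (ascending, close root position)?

major third

E7 is spelled E-G#-B-D.
So we need the interval from E up to G#.
E up to G# spans 3 letter names and 4 semitones — a major third.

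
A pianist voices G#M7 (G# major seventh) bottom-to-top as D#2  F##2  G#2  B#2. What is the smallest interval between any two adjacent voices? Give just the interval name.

minor 2nd

Adjacent intervals: D#2→F##2 = major third; F##2→G#2 = minor second; G#2→B#2 = major third.
The smallest is F##2 to G#2, a minor second (1 semitone).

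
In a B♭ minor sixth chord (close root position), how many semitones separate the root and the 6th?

Spelling the chord: B♭–D♭–F–G.
B♭ to G is a major sixth: 9 semitones.

9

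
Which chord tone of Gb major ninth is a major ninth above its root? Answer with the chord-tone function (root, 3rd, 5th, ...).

9th

Spelling the chord: Gb, Bb, Db, F, Ab.
The root is Gb. A major ninth above Gb is Ab.
Ab is the chord's 9th.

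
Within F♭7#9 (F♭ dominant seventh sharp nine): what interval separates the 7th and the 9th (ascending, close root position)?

F♭7#9: F♭, A♭, C♭, E𝄫, G.
So we need the interval from E𝄫 up to G.
3 letter names make it a third; at 5 semitones (a half step wider than major) the quality is augmented.

augmented third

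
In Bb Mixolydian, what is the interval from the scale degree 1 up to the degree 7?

Bb mixolydian: Bb C D Eb F G Ab.
That puts Bb below Ab.
7 letter names make it a seventh; at 10 semitones (a half step narrower than major) the quality is minor.

m7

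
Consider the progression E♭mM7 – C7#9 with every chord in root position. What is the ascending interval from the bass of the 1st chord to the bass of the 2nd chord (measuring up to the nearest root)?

major sixth

The roots are E♭ and C.
From E♭ to C is 9 semitones, exactly the major sixth.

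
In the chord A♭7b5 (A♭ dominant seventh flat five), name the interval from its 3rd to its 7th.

diminished fifth

A♭7b5: A♭, C, E𝄫, G♭.
The 3rd is C and the 7th is G♭.
C up to G♭ is 6 semitones, a half step narrower than a perfect fifth, so the interval is diminished.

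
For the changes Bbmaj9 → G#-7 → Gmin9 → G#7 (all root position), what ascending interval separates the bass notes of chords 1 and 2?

augmented 6th

The roots are Bb and G#.
Bb up to G# is 10 semitones, a half step wider than a major sixth, so the interval is augmented.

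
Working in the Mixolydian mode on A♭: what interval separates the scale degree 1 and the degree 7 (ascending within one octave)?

minor 7th

The scale runs A♭ B♭ C D♭ E♭ F G♭.
Scale degree 1 = A♭; 7th degree = G♭.
7 letter names make it a seventh; at 10 semitones (a half step narrower than major) the quality is minor.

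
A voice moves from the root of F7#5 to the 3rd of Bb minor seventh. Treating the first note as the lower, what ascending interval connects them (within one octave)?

The root of F7#5 is F; the 3rd of Bb minor seventh is Db.
6 letter names make it a sixth; at 8 semitones (a half step narrower than major) the quality is minor.

minor 6th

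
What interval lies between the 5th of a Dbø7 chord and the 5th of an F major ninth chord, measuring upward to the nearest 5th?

Dbø7 has Abb as its 5th, and F major ninth has C as its 5th.
3 letter names make it a third; at 5 semitones (a half step wider than major) the quality is augmented.

A3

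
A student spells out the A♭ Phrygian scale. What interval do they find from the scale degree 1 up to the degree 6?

minor sixth

The scale runs A♭ B𝄫 C♭ D♭ E♭ F♭ G♭.
Scale degree 1 = A♭; scale degree 6 = F♭.
6 letter names make it a sixth; at 8 semitones (a half step narrower than major) the quality is minor.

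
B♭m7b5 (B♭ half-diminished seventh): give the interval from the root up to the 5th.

The chord tones of B♭m7b5 (B♭ half-diminished seventh) are B♭ D♭ F♭ A♭.
So we need the interval from B♭ up to F♭.
5 letter names make it a fifth; at 6 semitones (a half step narrower than perfect) the quality is diminished.

diminished fifth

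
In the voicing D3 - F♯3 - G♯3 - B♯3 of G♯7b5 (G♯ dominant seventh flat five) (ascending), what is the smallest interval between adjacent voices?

major second

Adjacent intervals: D3→F♯3 = major third; F♯3→G♯3 = major second; G♯3→B♯3 = major third.
The smallest is F♯3 to G♯3, a major second (2 semitones).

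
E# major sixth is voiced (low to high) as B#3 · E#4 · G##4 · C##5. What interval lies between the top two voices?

perfect fourth

Those voices are G##4 and C##5.
Counting 4 letters and 5 half steps from G## gives a perfect fourth.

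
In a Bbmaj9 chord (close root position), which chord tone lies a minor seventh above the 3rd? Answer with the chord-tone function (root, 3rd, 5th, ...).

The chord tones of Bbmaj9 (Bb major ninth) are Bb–D–F–A–C.
The 3rd is D. A minor seventh above D is C.
C is the chord's 9th.

9th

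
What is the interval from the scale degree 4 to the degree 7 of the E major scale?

augmented 4th

Spelling the E major scale: E F# G# A B C# D#.
The scale degree 4 is A and the 7th scale degree is D#.
From A to D#: 6 semitones over a fourth = augmented.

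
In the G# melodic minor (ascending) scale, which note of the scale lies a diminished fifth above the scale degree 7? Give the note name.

C#

The scale is G# A# B C# D# E# F##.
The scale degree 7 is F##; a diminished fifth above that is C# — scale degree 4.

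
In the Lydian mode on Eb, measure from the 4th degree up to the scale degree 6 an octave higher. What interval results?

The scale runs Eb F G A Bb C D.
That puts A below C.
10 letter names make it a tenth; at 15 semitones (a half step narrower than major) the quality is minor.

m10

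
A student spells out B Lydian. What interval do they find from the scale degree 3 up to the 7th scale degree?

perfect 5th

B lydian: B C# D# E# F# G# A#.
So we need the interval from D# up to A#.
D# up to A# spans 5 letter names and 7 semitones — a perfect fifth.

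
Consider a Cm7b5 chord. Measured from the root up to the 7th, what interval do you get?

minor seventh

Spelling the chord: C Eb Gb Bb.
The root is C and the 7th is Bb.
From C to Bb: 10 semitones over a seventh = minor.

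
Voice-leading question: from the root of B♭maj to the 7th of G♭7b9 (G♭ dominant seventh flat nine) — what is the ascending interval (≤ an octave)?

The root of B♭maj is B♭; the 7th of G♭7b9 (G♭ dominant seventh flat nine) is F♭.
B♭ up to F♭ is 6 semitones, a half step narrower than a perfect fifth, so the interval is diminished.

diminished 5th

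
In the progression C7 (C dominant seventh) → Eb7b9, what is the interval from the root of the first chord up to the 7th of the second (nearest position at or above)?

minor second

The root of C7 (C dominant seventh) is C; the 7th of Eb7b9 is Db.
C up to Db is 1 semitone, a half step narrower than a major second, so the interval is minor.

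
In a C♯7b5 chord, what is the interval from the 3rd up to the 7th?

diminished fifth

Spelling the chord: C♯-E♯-G-B.
The 3rd is E♯ and the 7th is B.
5 letter names make it a fifth; at 6 semitones (a half step narrower than perfect) the quality is diminished.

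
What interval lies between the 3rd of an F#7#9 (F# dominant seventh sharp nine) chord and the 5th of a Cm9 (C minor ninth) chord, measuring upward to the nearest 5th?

The 3rd of F#7#9 (F# dominant seventh sharp nine) is A#; the 5th of Cm9 (C minor ninth) is G.
7 letter names make it a seventh; at 9 semitones (a whole step narrower than major) the quality is diminished.

diminished 7th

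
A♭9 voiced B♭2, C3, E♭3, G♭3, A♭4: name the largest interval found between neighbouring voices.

Adjacent intervals: B♭2→C3 = major second; C3→E♭3 = minor third; E♭3→G♭3 = minor third; G♭3→A♭4 = major ninth.
The largest is G♭3 to A♭4, a major ninth (14 semitones).

major ninth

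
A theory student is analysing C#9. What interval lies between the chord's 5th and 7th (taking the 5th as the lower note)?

m3

The chord tones of C#9 are C#–E#–G#–B–D#.
5th = G#; 7th = B.
3 letter names make it a third; at 3 semitones (a half step narrower than major) the quality is minor.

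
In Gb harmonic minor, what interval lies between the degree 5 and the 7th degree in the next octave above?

Spelling Gb harmonic minor: Gb Ab Bbb Cb Db Ebb F.
Degree 5 = Db; degree 7 (up an octave) = F.
Db up to F spans 10 letter names and 16 semitones — a major tenth.

M10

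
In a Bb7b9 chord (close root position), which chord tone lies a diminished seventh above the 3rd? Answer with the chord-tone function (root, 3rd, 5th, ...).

Bb7b9 (Bb dominant seventh flat nine): Bb–D–F–Ab–Cb.
The 3rd is D. A diminished seventh above D is Cb.
Cb is the chord's 9th.

9th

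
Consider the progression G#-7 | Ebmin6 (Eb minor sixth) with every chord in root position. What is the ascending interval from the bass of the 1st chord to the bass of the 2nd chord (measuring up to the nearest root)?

diminished sixth

The roots are G# and Eb.
G# up to Eb is 7 semitones, a whole step narrower than a major sixth, so the interval is diminished.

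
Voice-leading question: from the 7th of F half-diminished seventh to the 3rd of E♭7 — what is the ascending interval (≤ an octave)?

major third

The 7th of F half-diminished seventh is E♭; the 3rd of E♭7 is G.
E♭ up to G spans 3 letter names and 4 semitones — a major third.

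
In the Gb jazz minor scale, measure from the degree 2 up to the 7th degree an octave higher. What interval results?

major 13th

Gb melodic minor: Gb Ab Bbb Cb Db Eb F.
So we need the interval from Ab up to F.
Ab up to F spans 13 letter names and 21 semitones — a major thirteenth.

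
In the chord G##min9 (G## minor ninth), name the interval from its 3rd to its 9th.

G##min9 (G## minor ninth) is spelled G##–B#–D##–F##–A##.
That puts B# below A##.
B# up to A## spans 7 letter names and 11 semitones — a major seventh.

major 7th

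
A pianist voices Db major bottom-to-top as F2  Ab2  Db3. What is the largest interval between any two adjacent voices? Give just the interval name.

perfect 4th

Adjacent intervals: F2→Ab2 = minor third; Ab2→Db3 = perfect fourth.
The largest is Ab2 to Db3, a perfect fourth (5 semitones).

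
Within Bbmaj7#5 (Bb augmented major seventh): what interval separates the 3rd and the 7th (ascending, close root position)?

perfect fifth

Spelling the chord: Bb-D-F#-A.
The 3rd is D and the 7th is A.
D up to A spans 5 letter names and 7 semitones — a perfect fifth.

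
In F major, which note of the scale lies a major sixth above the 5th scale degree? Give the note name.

The scale is F G A B♭ C D E.
The 5th scale degree is C; a major sixth above that is A — scale degree 3.

A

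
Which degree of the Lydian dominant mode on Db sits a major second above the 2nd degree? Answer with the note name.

F

The scale is Db Eb F G Ab Bb Cb.
The 2nd degree is Eb; a major second above that is F — scale degree 3.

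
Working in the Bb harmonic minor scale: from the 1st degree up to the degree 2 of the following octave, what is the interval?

major 9th

The scale runs Bb C Db Eb F Gb A.
So we need the interval from Bb up to C.
From Bb to C is 14 semitones, exactly the major ninth.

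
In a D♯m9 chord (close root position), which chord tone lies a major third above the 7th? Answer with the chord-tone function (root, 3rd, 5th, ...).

9th

D♯ minor ninth: D♯, F♯, A♯, C♯, E♯.
The 7th is C♯. A major third above C♯ is E♯.
E♯ is the chord's 9th.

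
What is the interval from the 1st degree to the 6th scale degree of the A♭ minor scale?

A♭ natural minor: A♭ B♭ C♭ D♭ E♭ F♭ G♭.
So we need the interval from A♭ up to F♭.
From A♭ to F♭: 8 semitones over a sixth = minor.

m6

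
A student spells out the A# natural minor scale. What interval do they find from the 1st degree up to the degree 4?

perfect 4th

The scale runs A# B# C# D# E# F# G#.
That puts A# below D#.
Counting 4 letters and 5 half steps from A# gives a perfect fourth.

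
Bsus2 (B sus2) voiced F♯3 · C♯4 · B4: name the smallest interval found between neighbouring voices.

Adjacent intervals: F♯3→C♯4 = perfect fifth; C♯4→B4 = minor seventh.
The smallest is F♯3 to C♯4, a perfect fifth (7 semitones).

perfect fifth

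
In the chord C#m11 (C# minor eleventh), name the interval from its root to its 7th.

Spelling the chord: C#, E, G#, B, D#, F#.
The root is C# and the 7th is B.
7 letter names make it a seventh; at 10 semitones (a half step narrower than major) the quality is minor.

minor 7th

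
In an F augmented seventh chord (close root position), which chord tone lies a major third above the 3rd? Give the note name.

C#

Faug7: F–A–C#–Eb.
The 3rd is A. A major third above A is C#.
C# is the chord's 5th.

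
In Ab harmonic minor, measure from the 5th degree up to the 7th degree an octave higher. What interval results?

The scale runs Ab Bb Cb Db Eb Fb G.
So we need the interval from Eb up to G.
Eb up to G spans 10 letter names and 16 semitones — a major tenth.

major 10th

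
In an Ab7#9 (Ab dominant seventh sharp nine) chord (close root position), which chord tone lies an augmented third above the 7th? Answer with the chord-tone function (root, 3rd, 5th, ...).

Ab dominant seventh sharp nine is spelled Ab C Eb Gb B.
The 7th is Gb. An augmented third above Gb is B.
B is the chord's 9th.

9th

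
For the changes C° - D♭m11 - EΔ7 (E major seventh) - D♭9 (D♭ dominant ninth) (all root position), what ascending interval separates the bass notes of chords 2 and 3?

The roots are D♭ and E.
From D♭ to E: 3 semitones over a second = augmented.

A2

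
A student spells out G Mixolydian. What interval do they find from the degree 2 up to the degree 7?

minor 6th

Spelling G Mixolydian: G A B C D E F.
Degree 2 = A; degree 7 = F.
A up to F is 8 semitones, a half step narrower than a major sixth, so the interval is minor.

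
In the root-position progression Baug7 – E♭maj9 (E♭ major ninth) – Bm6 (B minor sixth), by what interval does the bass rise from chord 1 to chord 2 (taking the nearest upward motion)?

diminished fourth

The roots are B and E♭.
4 letter names make it a fourth; at 4 semitones (a half step narrower than perfect) the quality is diminished.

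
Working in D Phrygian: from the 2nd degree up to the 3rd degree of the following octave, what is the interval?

major 9th

D phrygian: D E♭ F G A B♭ C.
That puts E♭ below F.
Counting 9 letters and 14 half steps from E♭ gives a major ninth.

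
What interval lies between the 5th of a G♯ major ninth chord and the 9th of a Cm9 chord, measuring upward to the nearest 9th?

G♯ major ninth has D♯ as its 5th, and Cm9 has D as its 9th.
From D♯ to D: 11 semitones over an octave = diminished.

diminished 8th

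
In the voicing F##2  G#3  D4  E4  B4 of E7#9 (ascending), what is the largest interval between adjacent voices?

minor ninth

Adjacent intervals: F##2→G#3 = minor ninth; G#3→D4 = diminished fifth; D4→E4 = major second; E4→B4 = perfect fifth.
The largest is F##2 to G#3, a minor ninth (13 semitones).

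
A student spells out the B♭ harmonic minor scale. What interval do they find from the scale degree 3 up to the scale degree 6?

perfect fourth

B♭ harmonic minor: B♭ C D♭ E♭ F G♭ A.
That puts D♭ below G♭.
Counting 4 letters and 5 half steps from D♭ gives a perfect fourth.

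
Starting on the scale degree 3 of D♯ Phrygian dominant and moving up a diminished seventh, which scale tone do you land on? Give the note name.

E

The scale is D♯ E F𝄪 G♯ A♯ B C♯.
The scale degree 3 is F𝄪; a diminished seventh above that is E — scale degree 2.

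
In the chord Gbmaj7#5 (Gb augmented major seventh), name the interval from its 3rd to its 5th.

major third

The chord tones of Gbmaj7#5 are Gb Bb D F.
So we need the interval from Bb up to D.
Bb up to D spans 3 letter names and 4 semitones — a major third.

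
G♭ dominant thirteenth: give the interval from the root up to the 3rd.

major third

G♭13 is spelled G♭, B♭, D♭, F♭, A♭, E♭.
Root = G♭; 3rd = B♭.
From G♭ to B♭ is 4 semitones, exactly the major third.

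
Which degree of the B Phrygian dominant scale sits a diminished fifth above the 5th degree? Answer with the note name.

C

The scale is B C D♯ E F♯ G A.
The 5th degree is F♯; a diminished fifth above that is C — scale degree 2.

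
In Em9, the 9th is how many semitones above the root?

Emin9 is spelled E, G, B, D, F#.
E to F# is a major ninth: 14 semitones.

14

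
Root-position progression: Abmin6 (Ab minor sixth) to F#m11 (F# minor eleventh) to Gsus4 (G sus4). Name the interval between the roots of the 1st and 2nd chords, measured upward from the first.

The roots are Ab and F#.
6 letter names make it a sixth; at 10 semitones (a half step wider than major) the quality is augmented.

augmented 6th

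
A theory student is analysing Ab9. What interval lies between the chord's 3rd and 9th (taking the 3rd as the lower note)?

minor 7th

Ab9 is spelled Ab, C, Eb, Gb, Bb.
The 3rd is C and the 9th is Bb.
7 letter names make it a seventh; at 10 semitones (a half step narrower than major) the quality is minor.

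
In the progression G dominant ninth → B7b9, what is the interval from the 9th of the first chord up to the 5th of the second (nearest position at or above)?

M6

The 9th of G dominant ninth is A; the 5th of B7b9 is F♯.
Counting 6 letters and 9 half steps from A gives a major sixth.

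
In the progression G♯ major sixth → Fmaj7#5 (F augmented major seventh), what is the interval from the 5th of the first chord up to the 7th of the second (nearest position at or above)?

G♯ major sixth has D♯ as its 5th, and Fmaj7#5 (F augmented major seventh) has E as its 7th.
From D♯ to E: 1 semitone over a second = minor.

m2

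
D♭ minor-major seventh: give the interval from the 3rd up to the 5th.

M3

D♭m(maj7) is spelled D♭–F♭–A♭–C.
The 3rd is F♭ and the 5th is A♭.
Counting 3 letters and 4 half steps from F♭ gives a major third.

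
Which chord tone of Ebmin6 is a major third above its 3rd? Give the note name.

Ebmin6 (Eb minor sixth) is spelled Eb, Gb, Bb, C.
The 3rd is Gb. A major third above Gb is Bb.
Bb is the chord's 5th.

Bb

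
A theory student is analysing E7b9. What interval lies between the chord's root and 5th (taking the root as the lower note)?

Spelling the chord: E-G#-B-D-F.
The root is E and the 5th is B.
E up to B spans 5 letter names and 7 semitones — a perfect fifth.

perfect fifth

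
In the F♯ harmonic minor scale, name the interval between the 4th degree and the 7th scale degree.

A4

The scale runs F♯ G♯ A B C♯ D E♯.
4th degree = B; scale degree 7 = E♯.
4 letter names make it a fourth; at 6 semitones (a half step wider than perfect) the quality is augmented.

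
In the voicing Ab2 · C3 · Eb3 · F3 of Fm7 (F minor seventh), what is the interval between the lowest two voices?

Those voices are Ab2 and C3.
Counting 3 letters and 4 half steps from Ab gives a major third.

M3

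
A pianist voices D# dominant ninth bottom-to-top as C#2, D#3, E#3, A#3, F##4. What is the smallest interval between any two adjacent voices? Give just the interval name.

Adjacent intervals: C#2→D#3 = major ninth; D#3→E#3 = major second; E#3→A#3 = perfect fourth; A#3→F##4 = major sixth.
The smallest is D#3 to E#3, a major second (2 semitones).

major second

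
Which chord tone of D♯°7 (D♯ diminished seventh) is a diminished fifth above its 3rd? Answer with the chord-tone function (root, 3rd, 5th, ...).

7th

D♯°7 (D♯ diminished seventh): D♯–F♯–A–C.
The 3rd is F♯. A diminished fifth above F♯ is C.
C is the chord's 7th.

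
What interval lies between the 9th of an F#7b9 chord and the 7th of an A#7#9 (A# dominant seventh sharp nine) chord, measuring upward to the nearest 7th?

The 9th of F#7b9 is G; the 7th of A#7#9 (A# dominant seventh sharp nine) is G#.
1 letter names make it a unison; at 1 semitone (a half step wider than perfect) the quality is augmented.

A1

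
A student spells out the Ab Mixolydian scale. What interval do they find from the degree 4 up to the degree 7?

perfect 4th

Spelling the Ab Mixolydian scale: Ab Bb C Db Eb F Gb.
The degree 4 is Db and the 7th scale degree is Gb.
Db up to Gb spans 4 letter names and 5 semitones — a perfect fourth.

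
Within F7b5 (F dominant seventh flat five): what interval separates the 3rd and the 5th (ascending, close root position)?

F7b5 (F dominant seventh flat five): F, A, Cb, Eb.
So we need the interval from A up to Cb.
From A to Cb: 2 semitones over a third = diminished.

diminished third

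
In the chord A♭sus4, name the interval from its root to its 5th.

Spelling the chord: A♭-D♭-E♭.
Root = A♭; 5th = E♭.
From A♭ to E♭ is 7 semitones, exactly the perfect fifth.

perfect 5th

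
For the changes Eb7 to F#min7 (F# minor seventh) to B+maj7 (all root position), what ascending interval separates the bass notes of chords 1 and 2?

The roots are Eb and F#.
From Eb to F#: 3 semitones over a second = augmented.

augmented second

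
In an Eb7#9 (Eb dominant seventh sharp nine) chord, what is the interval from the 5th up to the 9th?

Eb7#9 (Eb dominant seventh sharp nine) is spelled Eb-G-Bb-Db-F#.
The 5th is Bb and the 9th is F#.
From Bb to F#: 8 semitones over a fifth = augmented.

augmented fifth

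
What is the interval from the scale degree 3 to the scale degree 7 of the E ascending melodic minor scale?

augmented fifth

Spelling the E ascending melodic minor scale: E F# G A B C# D#.
Scale degree 3 = G; 7th scale degree = D#.
5 letter names make it a fifth; at 8 semitones (a half step wider than perfect) the quality is augmented.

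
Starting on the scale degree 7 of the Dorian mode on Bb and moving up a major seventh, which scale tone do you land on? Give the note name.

G

The scale is Bb C Db Eb F G Ab.
The scale degree 7 is Ab; a major seventh above that is G — scale degree 6.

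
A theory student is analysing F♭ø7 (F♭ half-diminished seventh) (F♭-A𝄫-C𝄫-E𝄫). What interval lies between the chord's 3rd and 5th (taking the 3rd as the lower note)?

minor third

The 3rd is A𝄫 and the 5th is C𝄫.
3 letter names make it a third; at 3 semitones (a half step narrower than major) the quality is minor.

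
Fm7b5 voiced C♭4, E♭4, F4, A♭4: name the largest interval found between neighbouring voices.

M3

Adjacent intervals: C♭4→E♭4 = major third; E♭4→F4 = major second; F4→A♭4 = minor third.
The largest is C♭4 to E♭4, a major third (4 semitones).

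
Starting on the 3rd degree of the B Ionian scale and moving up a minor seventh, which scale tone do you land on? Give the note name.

C#

The scale is B C# D# E F# G# A#.
The 3rd degree is D#; a minor seventh above that is C# — scale degree 2.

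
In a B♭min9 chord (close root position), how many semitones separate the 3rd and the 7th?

The chord tones of B♭ minor ninth are B♭–D♭–F–A♭–C.
D♭ to A♭ is a perfect fifth: 7 semitones.

7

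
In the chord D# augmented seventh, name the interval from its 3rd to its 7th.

Spelling the chord: D#-F##-A##-C#.
3rd = F##; 7th = C#.
5 letter names make it a fifth; at 6 semitones (a half step narrower than perfect) the quality is diminished.
That tritone between 3rd and 7th is what gives the dominant seventh its pull toward resolution.

diminished 5th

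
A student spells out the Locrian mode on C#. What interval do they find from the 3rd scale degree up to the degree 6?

Spelling the Locrian mode on C#: C# D E F# G A B.
So we need the interval from E up to A.
From E to A is 5 semitones, exactly the perfect fourth.

perfect fourth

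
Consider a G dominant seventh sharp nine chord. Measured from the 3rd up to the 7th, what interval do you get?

diminished 5th

G7#9 (G dominant seventh sharp nine) is spelled G B D F A#.
So we need the interval from B up to F.
From B to F: 6 semitones over a fifth = diminished.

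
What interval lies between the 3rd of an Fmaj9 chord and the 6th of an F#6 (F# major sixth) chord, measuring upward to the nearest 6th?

The 3rd of Fmaj9 is A; the 6th of F#6 (F# major sixth) is D#.
From A to D#: 6 semitones over a fourth = augmented.

augmented fourth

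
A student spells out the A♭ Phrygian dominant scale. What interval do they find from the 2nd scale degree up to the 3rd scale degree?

The scale runs A♭ B𝄫 C D♭ E♭ F♭ G♭.
So we need the interval from B𝄫 up to C.
2 letter names make it a second; at 3 semitones (a half step wider than major) the quality is augmented.

augmented 2nd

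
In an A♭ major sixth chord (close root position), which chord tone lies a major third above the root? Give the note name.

C

Spelling the chord: A♭-C-E♭-F.
The root is A♭. A major third above A♭ is C.
C is the chord's 3rd.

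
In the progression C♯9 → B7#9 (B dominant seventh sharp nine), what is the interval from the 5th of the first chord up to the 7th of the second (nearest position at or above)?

minor second

C♯9 has G♯ as its 5th, and B7#9 (B dominant seventh sharp nine) has A as its 7th.
G♯ up to A is 1 semitone, a half step narrower than a major second, so the interval is minor.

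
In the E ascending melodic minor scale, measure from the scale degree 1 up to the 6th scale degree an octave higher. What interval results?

major thirteenth

The scale runs E F# G A B C# D#.
The scale degree 1 is E and the 6th scale degree (up an octave) is C#.
From E to C# is 21 semitones, exactly the major thirteenth.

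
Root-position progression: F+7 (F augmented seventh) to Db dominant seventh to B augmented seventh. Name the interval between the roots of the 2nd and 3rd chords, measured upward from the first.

augmented sixth

The roots are Db and B.
Db up to B is 10 semitones, a half step wider than a major sixth, so the interval is augmented.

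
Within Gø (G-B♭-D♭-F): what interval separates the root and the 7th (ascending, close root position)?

minor 7th

The root is G and the 7th is F.
7 letter names make it a seventh; at 10 semitones (a half step narrower than major) the quality is minor.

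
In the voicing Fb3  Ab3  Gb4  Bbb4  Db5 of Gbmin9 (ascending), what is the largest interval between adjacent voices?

Adjacent intervals: Fb3→Ab3 = major third; Ab3→Gb4 = minor seventh; Gb4→Bbb4 = minor third; Bbb4→Db5 = major third.
The largest is Ab3 to Gb4, a minor seventh (10 semitones).

minor seventh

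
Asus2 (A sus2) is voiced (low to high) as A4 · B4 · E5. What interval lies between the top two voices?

perfect 4th

Those voices are B4 and E5.
Counting 4 letters and 5 half steps from B gives a perfect fourth.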